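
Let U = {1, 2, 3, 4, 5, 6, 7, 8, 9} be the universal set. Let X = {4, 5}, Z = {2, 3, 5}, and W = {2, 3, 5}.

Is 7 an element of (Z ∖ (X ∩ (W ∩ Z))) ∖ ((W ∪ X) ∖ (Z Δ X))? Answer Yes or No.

No

7 ∉ W and 7 ∉ Z, so 7 ∉ W ∩ Z
7 ∉ X and 7 ∉ (W ∩ Z), so 7 ∉ X ∩ (W ∩ Z)
7 ∉ Z and 7 ∉ (X ∩ (W ∩ Z)), so 7 ∉ Z ∖ (X ∩ (W ∩ Z))
7 ∉ W and 7 ∉ X, so 7 ∉ W ∪ X
7 ∉ Z and 7 ∉ X, so 7 ∉ Z Δ X
7 ∉ (W ∪ X) and 7 ∉ (Z Δ X), so 7 ∉ (W ∪ X) ∖ (Z Δ X)
7 ∉ (Z ∖ (X ∩ (W ∩ Z))) and 7 ∉ ((W ∪ X) ∖ (Z Δ X)), so 7 ∉ (Z ∖ (X ∩ (W ∩ Z))) ∖ ((W ∪ X) ∖ (Z Δ X))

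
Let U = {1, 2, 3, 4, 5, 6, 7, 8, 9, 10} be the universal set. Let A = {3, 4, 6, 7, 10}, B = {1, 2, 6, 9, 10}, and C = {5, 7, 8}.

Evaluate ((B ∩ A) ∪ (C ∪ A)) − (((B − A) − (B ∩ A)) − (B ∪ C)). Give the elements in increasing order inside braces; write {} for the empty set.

B ∩ A = {6, 10}
C ∪ A = {3, 4, 5, 6, 7, 8, 10}
(B ∩ A) ∪ (C ∪ A) = {3, 4, 5, 6, 7, 8, 10}
B − A = {1, 2, 9}
(B − A) − (B ∩ A) = {1, 2, 9}
B ∪ C = {1, 2, 5, 6, 7, 8, 9, 10}
((B − A) − (B ∩ A)) − (B ∪ C) = {}
((B ∩ A) ∪ (C ∪ A)) − (((B − A) − (B ∩ A)) − (B ∪ C)) = {3, 4, 5, 6, 7, 8, 10}

{3, 4, 5, 6, 7, 8, 10}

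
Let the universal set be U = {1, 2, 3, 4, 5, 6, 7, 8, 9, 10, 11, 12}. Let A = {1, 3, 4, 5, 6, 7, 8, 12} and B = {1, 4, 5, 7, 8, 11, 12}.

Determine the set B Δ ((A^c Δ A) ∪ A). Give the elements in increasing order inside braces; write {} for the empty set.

A^c = {2, 9, 10, 11}
A^c Δ A = {1, 2, 3, 4, 5, 6, 7, 8, 9, 10, 11, 12}
(A^c Δ A) ∪ A = {1, 2, 3, 4, 5, 6, 7, 8, 9, 10, 11, 12}
B Δ ((A^c Δ A) ∪ A) = {2, 3, 6, 9, 10}

{2, 3, 6, 9, 10}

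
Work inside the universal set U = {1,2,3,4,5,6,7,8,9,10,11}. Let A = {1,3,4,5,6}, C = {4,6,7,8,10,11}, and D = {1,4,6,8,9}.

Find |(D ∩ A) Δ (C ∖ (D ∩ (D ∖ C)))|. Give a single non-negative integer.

5

D ∩ A = {1,4,6}
D ∖ C = {1,9}
D ∩ (D ∖ C) = {1,9}
C ∖ (D ∩ (D ∖ C)) = {4,6,7,8,10,11}
(D ∩ A) Δ (C ∖ (D ∩ (D ∖ C))) = {1,7,8,10,11}
|(D ∩ A) Δ (C ∖ (D ∩ (D ∖ C)))| = 5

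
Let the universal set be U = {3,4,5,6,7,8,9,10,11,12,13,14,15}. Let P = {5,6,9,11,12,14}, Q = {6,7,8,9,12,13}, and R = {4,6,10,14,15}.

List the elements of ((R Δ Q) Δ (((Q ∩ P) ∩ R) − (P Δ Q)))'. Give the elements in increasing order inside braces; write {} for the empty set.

{3,5,11}

R Δ Q = {4,7,8,9,10,12,13,14,15}
Q ∩ P = {6,9,12}
(Q ∩ P) ∩ R = {6}
P Δ Q = {5,7,8,11,13,14}
((Q ∩ P) ∩ R) − (P Δ Q) = {6}
(R Δ Q) Δ (((Q ∩ P) ∩ R) − (P Δ Q)) = {4,6,7,8,9,10,12,13,14,15}
((R Δ Q) Δ (((Q ∩ P) ∩ R) − (P Δ Q)))' = {3,5,11}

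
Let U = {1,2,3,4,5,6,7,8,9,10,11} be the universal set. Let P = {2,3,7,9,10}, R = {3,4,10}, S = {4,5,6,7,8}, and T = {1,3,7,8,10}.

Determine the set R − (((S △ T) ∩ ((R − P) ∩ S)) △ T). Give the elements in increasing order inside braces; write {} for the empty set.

S △ T = {1,3,4,5,6,10}
R − P = {4}
(R − P) ∩ S = {4}
(S △ T) ∩ ((R − P) ∩ S) = {4}
((S △ T) ∩ ((R − P) ∩ S)) △ T = {1,3,4,7,8,10}
R − (((S △ T) ∩ ((R − P) ∩ S)) △ T) = {}

{}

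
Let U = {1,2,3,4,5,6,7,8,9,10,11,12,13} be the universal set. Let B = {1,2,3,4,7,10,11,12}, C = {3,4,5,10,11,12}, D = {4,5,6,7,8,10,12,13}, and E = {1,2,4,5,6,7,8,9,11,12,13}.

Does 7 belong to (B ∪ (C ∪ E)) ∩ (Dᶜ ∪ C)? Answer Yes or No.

7 ∉ C and 7 ∈ E, so 7 ∈ C ∪ E
7 ∈ B and 7 ∈ (C ∪ E), so 7 ∈ B ∪ (C ∪ E)
7 ∈ D, so 7 ∉ Dᶜ
7 ∉ Dᶜ and 7 ∉ C, so 7 ∉ Dᶜ ∪ C
7 ∈ (B ∪ (C ∪ E)) and 7 ∉ (Dᶜ ∪ C), so 7 ∉ (B ∪ (C ∪ E)) ∩ (Dᶜ ∪ C)

No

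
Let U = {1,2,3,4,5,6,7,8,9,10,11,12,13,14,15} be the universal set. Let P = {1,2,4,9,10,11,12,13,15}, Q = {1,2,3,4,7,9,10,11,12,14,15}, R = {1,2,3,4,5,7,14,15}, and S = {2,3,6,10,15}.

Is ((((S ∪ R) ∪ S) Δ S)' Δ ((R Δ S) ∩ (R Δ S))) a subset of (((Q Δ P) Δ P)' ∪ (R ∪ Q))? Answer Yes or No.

Yes

S ∪ R = {1,2,3,4,5,6,7,10,14,15}
(S ∪ R) ∪ S = {1,2,3,4,5,6,7,10,14,15}
((S ∪ R) ∪ S) Δ S = {1,4,5,7,14}
(((S ∪ R) ∪ S) Δ S)' = {2,3,6,8,9,10,11,12,13,15}
R Δ S = {1,4,5,6,7,10,14}
(R Δ S) ∩ (R Δ S) = {1,4,5,6,7,10,14}
(((S ∪ R) ∪ S) Δ S)' Δ ((R Δ S) ∩ (R Δ S)) = {1,2,3,4,5,7,8,9,11,12,13,14,15}
Q Δ P = {3,7,13,14}
(Q Δ P) Δ P = {1,2,3,4,7,9,10,11,12,14,15}
((Q Δ P) Δ P)' = {5,6,8,13}
R ∪ Q = {1,2,3,4,5,7,9,10,11,12,14,15}
((Q Δ P) Δ P)' ∪ (R ∪ Q) = {1,2,3,4,5,6,7,8,9,10,11,12,13,14,15}
Every element of {1,2,3,4,5,7,8,9,11,12,13,14,15} is in {1,2,3,4,5,6,7,8,9,10,11,12,13,14,15}, so (((S ∪ R) ∪ S) Δ S)' Δ ((R Δ S) ∩ (R Δ S)) ⊆ ((Q Δ P) Δ P)' ∪ (R ∪ Q).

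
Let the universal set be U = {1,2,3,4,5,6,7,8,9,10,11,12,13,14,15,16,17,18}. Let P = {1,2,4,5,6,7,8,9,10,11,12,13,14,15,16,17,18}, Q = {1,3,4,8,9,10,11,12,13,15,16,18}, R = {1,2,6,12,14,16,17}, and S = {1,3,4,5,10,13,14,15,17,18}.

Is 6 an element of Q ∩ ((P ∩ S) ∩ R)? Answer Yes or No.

6 ∈ P and 6 ∉ S, so 6 ∉ P ∩ S
6 ∉ (P ∩ S) and 6 ∈ R, so 6 ∉ (P ∩ S) ∩ R
6 ∉ Q and 6 ∉ ((P ∩ S) ∩ R), so 6 ∉ Q ∩ ((P ∩ S) ∩ R)

No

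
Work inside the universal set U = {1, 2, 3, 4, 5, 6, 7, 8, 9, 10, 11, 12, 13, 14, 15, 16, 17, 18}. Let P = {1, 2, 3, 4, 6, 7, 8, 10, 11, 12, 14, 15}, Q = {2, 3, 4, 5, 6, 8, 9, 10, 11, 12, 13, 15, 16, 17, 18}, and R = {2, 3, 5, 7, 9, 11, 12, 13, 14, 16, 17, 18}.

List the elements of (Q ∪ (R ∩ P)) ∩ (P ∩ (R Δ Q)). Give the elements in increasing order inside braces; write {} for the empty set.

R ∩ P = {2, 3, 7, 11, 12, 14}
Q ∪ (R ∩ P) = {2, 3, 4, 5, 6, 7, 8, 9, 10, 11, 12, 13, 14, 15, 16, 17, 18}
R Δ Q = {4, 6, 7, 8, 10, 14, 15}
P ∩ (R Δ Q) = {4, 6, 7, 8, 10, 14, 15}
(Q ∪ (R ∩ P)) ∩ (P ∩ (R Δ Q)) = {4, 6, 7, 8, 10, 14, 15}

{4, 6, 7, 8, 10, 14, 15}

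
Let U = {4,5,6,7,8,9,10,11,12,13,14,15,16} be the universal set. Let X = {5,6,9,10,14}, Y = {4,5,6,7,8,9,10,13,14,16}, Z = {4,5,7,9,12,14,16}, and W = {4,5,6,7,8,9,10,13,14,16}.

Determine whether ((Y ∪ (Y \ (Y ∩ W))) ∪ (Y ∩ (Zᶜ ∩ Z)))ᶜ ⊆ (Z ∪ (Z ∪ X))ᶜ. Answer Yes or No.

Y ∩ W = {4,5,6,7,8,9,10,13,14,16}
Y \ (Y ∩ W) = {}
Y ∪ (Y \ (Y ∩ W)) = {4,5,6,7,8,9,10,13,14,16}
Zᶜ = {6,8,10,11,13,15}
Zᶜ ∩ Z = {}
Y ∩ (Zᶜ ∩ Z) = {}
(Y ∪ (Y \ (Y ∩ W))) ∪ (Y ∩ (Zᶜ ∩ Z)) = {4,5,6,7,8,9,10,13,14,16}
((Y ∪ (Y \ (Y ∩ W))) ∪ (Y ∩ (Zᶜ ∩ Z)))ᶜ = {11,12,15}
Z ∪ X = {4,5,6,7,9,10,12,14,16}
Z ∪ (Z ∪ X) = {4,5,6,7,9,10,12,14,16}
(Z ∪ (Z ∪ X))ᶜ = {8,11,13,15}
12 ∈ ((Y ∪ (Y \ (Y ∩ W))) ∪ (Y ∩ (Zᶜ ∩ Z)))ᶜ but 12 ∉ (Z ∪ (Z ∪ X))ᶜ, so the inclusion fails.

No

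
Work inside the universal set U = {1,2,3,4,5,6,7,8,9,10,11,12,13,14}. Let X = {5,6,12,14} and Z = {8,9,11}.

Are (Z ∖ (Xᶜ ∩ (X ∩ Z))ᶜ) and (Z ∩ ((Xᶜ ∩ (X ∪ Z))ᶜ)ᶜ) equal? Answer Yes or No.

No

Xᶜ = {1,2,3,4,7,8,9,10,11,13}
X ∩ Z = {}
Xᶜ ∩ (X ∩ Z) = {}
(Xᶜ ∩ (X ∩ Z))ᶜ = {1,2,3,4,5,6,7,8,9,10,11,12,13,14}
Z ∖ (Xᶜ ∩ (X ∩ Z))ᶜ = {}
X ∪ Z = {5,6,8,9,11,12,14}
Xᶜ ∩ (X ∪ Z) = {8,9,11}
(Xᶜ ∩ (X ∪ Z))ᶜ = {1,2,3,4,5,6,7,10,12,13,14}
((Xᶜ ∩ (X ∪ Z))ᶜ)ᶜ = {8,9,11}
Z ∩ ((Xᶜ ∩ (X ∪ Z))ᶜ)ᶜ = {8,9,11}
8 ∈ Z ∩ ((Xᶜ ∩ (X ∪ Z))ᶜ)ᶜ but 8 ∉ Z ∖ (Xᶜ ∩ (X ∩ Z))ᶜ, so they differ.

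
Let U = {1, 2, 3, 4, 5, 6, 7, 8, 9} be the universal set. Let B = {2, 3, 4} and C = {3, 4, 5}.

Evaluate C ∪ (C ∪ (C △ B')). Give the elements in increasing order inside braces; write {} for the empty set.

{1, 3, 4, 5, 6, 7, 8, 9}

B' = {1, 5, 6, 7, 8, 9}
C △ B' = {1, 3, 4, 6, 7, 8, 9}
C ∪ (C △ B') = {1, 3, 4, 5, 6, 7, 8, 9}
C ∪ (C ∪ (C △ B')) = {1, 3, 4, 5, 6, 7, 8, 9}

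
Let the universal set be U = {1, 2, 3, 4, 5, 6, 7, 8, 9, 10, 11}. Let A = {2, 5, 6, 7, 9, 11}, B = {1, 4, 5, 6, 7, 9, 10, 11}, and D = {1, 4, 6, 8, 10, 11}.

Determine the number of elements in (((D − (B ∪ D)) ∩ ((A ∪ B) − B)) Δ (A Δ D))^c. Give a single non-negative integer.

B ∪ D = {1, 4, 5, 6, 7, 8, 9, 10, 11}
D − (B ∪ D) = {}
A ∪ B = {1, 2, 4, 5, 6, 7, 9, 10, 11}
(A ∪ B) − B = {2}
(D − (B ∪ D)) ∩ ((A ∪ B) − B) = {}
A Δ D = {1, 2, 4, 5, 7, 8, 9, 10}
((D − (B ∪ D)) ∩ ((A ∪ B) − B)) Δ (A Δ D) = {1, 2, 4, 5, 7, 8, 9, 10}
(((D − (B ∪ D)) ∩ ((A ∪ B) − B)) Δ (A Δ D))^c = {3, 6, 11}
|(((D − (B ∪ D)) ∩ ((A ∪ B) − B)) Δ (A Δ D))^c| = 3

3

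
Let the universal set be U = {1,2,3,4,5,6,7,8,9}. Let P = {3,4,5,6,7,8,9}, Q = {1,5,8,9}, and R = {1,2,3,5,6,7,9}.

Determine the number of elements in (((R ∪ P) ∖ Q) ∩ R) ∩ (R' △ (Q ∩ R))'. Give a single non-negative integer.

R ∪ P = {1,2,3,4,5,6,7,8,9}
(R ∪ P) ∖ Q = {2,3,4,6,7}
((R ∪ P) ∖ Q) ∩ R = {2,3,6,7}
R' = {4,8}
Q ∩ R = {1,5,9}
R' △ (Q ∩ R) = {1,4,5,8,9}
(R' △ (Q ∩ R))' = {2,3,6,7}
(((R ∪ P) ∖ Q) ∩ R) ∩ (R' △ (Q ∩ R))' = {2,3,6,7}
|(((R ∪ P) ∖ Q) ∩ R) ∩ (R' △ (Q ∩ R))'| = 4

4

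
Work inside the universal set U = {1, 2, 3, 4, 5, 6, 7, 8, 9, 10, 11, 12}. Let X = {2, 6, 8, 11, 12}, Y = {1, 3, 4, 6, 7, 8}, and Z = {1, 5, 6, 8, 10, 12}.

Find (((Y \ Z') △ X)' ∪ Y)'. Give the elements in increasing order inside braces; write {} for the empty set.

{2, 11, 12}

Z' = {2, 3, 4, 7, 9, 11}
Y \ Z' = {1, 6, 8}
(Y \ Z') △ X = {1, 2, 11, 12}
((Y \ Z') △ X)' = {3, 4, 5, 6, 7, 8, 9, 10}
((Y \ Z') △ X)' ∪ Y = {1, 3, 4, 5, 6, 7, 8, 9, 10}
(((Y \ Z') △ X)' ∪ Y)' = {2, 11, 12}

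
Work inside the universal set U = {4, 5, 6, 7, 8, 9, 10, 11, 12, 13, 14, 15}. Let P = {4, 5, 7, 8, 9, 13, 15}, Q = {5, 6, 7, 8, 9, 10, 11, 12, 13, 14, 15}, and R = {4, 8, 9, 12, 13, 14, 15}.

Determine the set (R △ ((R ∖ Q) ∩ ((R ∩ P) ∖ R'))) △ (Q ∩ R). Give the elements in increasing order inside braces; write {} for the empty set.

R ∖ Q = {4}
R ∩ P = {4, 8, 9, 13, 15}
R' = {5, 6, 7, 10, 11}
(R ∩ P) ∖ R' = {4, 8, 9, 13, 15}
(R ∖ Q) ∩ ((R ∩ P) ∖ R') = {4}
R △ ((R ∖ Q) ∩ ((R ∩ P) ∖ R')) = {8, 9, 12, 13, 14, 15}
Q ∩ R = {8, 9, 12, 13, 14, 15}
(R △ ((R ∖ Q) ∩ ((R ∩ P) ∖ R'))) △ (Q ∩ R) = {}

{}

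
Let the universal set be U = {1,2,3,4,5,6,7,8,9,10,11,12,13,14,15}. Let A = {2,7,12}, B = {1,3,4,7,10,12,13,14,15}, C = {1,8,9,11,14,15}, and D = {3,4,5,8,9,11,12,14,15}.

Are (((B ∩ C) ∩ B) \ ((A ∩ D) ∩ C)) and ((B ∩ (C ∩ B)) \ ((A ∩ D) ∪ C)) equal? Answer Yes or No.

No

B ∩ C = {1,14,15}
(B ∩ C) ∩ B = {1,14,15}
A ∩ D = {12}
(A ∩ D) ∩ C = {}
((B ∩ C) ∩ B) \ ((A ∩ D) ∩ C) = {1,14,15}
C ∩ B = {1,14,15}
B ∩ (C ∩ B) = {1,14,15}
(A ∩ D) ∪ C = {1,8,9,11,12,14,15}
(B ∩ (C ∩ B)) \ ((A ∩ D) ∪ C) = {}
1 ∈ ((B ∩ C) ∩ B) \ ((A ∩ D) ∩ C) but 1 ∉ (B ∩ (C ∩ B)) \ ((A ∩ D) ∪ C), so they differ.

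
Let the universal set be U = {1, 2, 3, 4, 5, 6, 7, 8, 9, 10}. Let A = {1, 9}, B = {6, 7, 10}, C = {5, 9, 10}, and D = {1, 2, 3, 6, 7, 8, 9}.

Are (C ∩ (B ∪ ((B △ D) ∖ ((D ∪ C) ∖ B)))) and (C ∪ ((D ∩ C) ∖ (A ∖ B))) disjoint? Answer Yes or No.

No

B △ D = {1, 2, 3, 8, 9, 10}
D ∪ C = {1, 2, 3, 5, 6, 7, 8, 9, 10}
(D ∪ C) ∖ B = {1, 2, 3, 5, 8, 9}
(B △ D) ∖ ((D ∪ C) ∖ B) = {10}
B ∪ ((B △ D) ∖ ((D ∪ C) ∖ B)) = {6, 7, 10}
C ∩ (B ∪ ((B △ D) ∖ ((D ∪ C) ∖ B))) = {10}
D ∩ C = {9}
A ∖ B = {1, 9}
(D ∩ C) ∖ (A ∖ B) = {}
C ∪ ((D ∩ C) ∖ (A ∖ B)) = {5, 9, 10}
10 lies in both, so they are not disjoint.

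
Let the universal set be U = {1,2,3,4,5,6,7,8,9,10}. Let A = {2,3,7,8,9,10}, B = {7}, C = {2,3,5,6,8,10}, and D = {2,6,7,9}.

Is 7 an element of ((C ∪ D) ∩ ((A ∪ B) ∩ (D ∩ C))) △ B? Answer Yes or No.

Yes

7 ∉ C and 7 ∈ D, so 7 ∈ C ∪ D
7 ∈ A and 7 ∈ B, so 7 ∈ A ∪ B
7 ∈ D and 7 ∉ C, so 7 ∉ D ∩ C
7 ∈ (A ∪ B) and 7 ∉ (D ∩ C), so 7 ∉ (A ∪ B) ∩ (D ∩ C)
7 ∈ (C ∪ D) and 7 ∉ ((A ∪ B) ∩ (D ∩ C)), so 7 ∉ (C ∪ D) ∩ ((A ∪ B) ∩ (D ∩ C))
7 ∉ ((C ∪ D) ∩ ((A ∪ B) ∩ (D ∩ C))) and 7 ∈ B, so 7 ∈ ((C ∪ D) ∩ ((A ∪ B) ∩ (D ∩ C))) △ B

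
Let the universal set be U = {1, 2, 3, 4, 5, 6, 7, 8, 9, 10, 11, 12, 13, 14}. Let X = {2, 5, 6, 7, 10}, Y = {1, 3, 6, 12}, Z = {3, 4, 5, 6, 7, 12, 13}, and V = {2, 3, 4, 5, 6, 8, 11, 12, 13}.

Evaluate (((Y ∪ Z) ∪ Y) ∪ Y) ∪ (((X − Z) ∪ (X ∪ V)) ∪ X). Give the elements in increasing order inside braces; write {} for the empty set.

{1, 2, 3, 4, 5, 6, 7, 8, 10, 11, 12, 13}

Y ∪ Z = {1, 3, 4, 5, 6, 7, 12, 13}
(Y ∪ Z) ∪ Y = {1, 3, 4, 5, 6, 7, 12, 13}
((Y ∪ Z) ∪ Y) ∪ Y = {1, 3, 4, 5, 6, 7, 12, 13}
X − Z = {2, 10}
X ∪ V = {2, 3, 4, 5, 6, 7, 8, 10, 11, 12, 13}
(X − Z) ∪ (X ∪ V) = {2, 3, 4, 5, 6, 7, 8, 10, 11, 12, 13}
((X − Z) ∪ (X ∪ V)) ∪ X = {2, 3, 4, 5, 6, 7, 8, 10, 11, 12, 13}
(((Y ∪ Z) ∪ Y) ∪ Y) ∪ (((X − Z) ∪ (X ∪ V)) ∪ X) = {1, 2, 3, 4, 5, 6, 7, 8, 10, 11, 12, 13}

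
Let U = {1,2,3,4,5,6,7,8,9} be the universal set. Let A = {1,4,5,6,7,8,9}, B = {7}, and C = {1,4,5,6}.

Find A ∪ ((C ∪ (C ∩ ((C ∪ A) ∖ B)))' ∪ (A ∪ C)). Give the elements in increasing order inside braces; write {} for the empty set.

{1,2,3,4,5,6,7,8,9}

C ∪ A = {1,4,5,6,7,8,9}
(C ∪ A) ∖ B = {1,4,5,6,8,9}
C ∩ ((C ∪ A) ∖ B) = {1,4,5,6}
C ∪ (C ∩ ((C ∪ A) ∖ B)) = {1,4,5,6}
(C ∪ (C ∩ ((C ∪ A) ∖ B)))' = {2,3,7,8,9}
A ∪ C = {1,4,5,6,7,8,9}
(C ∪ (C ∩ ((C ∪ A) ∖ B)))' ∪ (A ∪ C) = {1,2,3,4,5,6,7,8,9}
A ∪ ((C ∪ (C ∩ ((C ∪ A) ∖ B)))' ∪ (A ∪ C)) = {1,2,3,4,5,6,7,8,9}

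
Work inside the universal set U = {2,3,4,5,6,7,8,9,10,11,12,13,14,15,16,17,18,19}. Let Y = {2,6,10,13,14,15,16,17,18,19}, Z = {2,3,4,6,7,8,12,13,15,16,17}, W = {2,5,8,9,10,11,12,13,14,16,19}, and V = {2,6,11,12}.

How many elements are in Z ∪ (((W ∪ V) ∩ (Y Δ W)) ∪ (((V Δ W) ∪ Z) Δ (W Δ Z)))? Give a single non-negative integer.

14

W ∪ V = {2,5,6,8,9,10,11,12,13,14,16,19}
Y Δ W = {5,6,8,9,11,12,15,17,18}
(W ∪ V) ∩ (Y Δ W) = {5,6,8,9,11,12}
V Δ W = {5,6,8,9,10,13,14,16,19}
(V Δ W) ∪ Z = {2,3,4,5,6,7,8,9,10,12,13,14,15,16,17,19}
W Δ Z = {3,4,5,6,7,9,10,11,14,15,17,19}
((V Δ W) ∪ Z) Δ (W Δ Z) = {2,8,11,12,13,16}
((W ∪ V) ∩ (Y Δ W)) ∪ (((V Δ W) ∪ Z) Δ (W Δ Z)) = {2,5,6,8,9,11,12,13,16}
Z ∪ (((W ∪ V) ∩ (Y Δ W)) ∪ (((V Δ W) ∪ Z) Δ (W Δ Z))) = {2,3,4,5,6,7,8,9,11,12,13,15,16,17}
|Z ∪ (((W ∪ V) ∩ (Y Δ W)) ∪ (((V Δ W) ∪ Z) Δ (W Δ Z)))| = 14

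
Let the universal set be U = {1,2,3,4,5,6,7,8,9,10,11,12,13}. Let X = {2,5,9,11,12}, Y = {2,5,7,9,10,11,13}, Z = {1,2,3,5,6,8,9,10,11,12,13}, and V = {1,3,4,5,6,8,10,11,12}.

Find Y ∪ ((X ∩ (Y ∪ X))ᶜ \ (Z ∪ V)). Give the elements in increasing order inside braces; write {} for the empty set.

{2,5,7,9,10,11,13}

Y ∪ X = {2,5,7,9,10,11,12,13}
X ∩ (Y ∪ X) = {2,5,9,11,12}
(X ∩ (Y ∪ X))ᶜ = {1,3,4,6,7,8,10,13}
Z ∪ V = {1,2,3,4,5,6,8,9,10,11,12,13}
(X ∩ (Y ∪ X))ᶜ \ (Z ∪ V) = {7}
Y ∪ ((X ∩ (Y ∪ X))ᶜ \ (Z ∪ V)) = {2,5,7,9,10,11,13}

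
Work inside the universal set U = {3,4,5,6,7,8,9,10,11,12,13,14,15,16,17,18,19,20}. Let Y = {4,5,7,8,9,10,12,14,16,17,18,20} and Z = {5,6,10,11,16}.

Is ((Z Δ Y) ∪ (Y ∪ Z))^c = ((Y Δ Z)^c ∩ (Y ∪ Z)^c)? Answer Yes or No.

Z Δ Y = {4,6,7,8,9,11,12,14,17,18,20}
Y ∪ Z = {4,5,6,7,8,9,10,11,12,14,16,17,18,20}
(Z Δ Y) ∪ (Y ∪ Z) = {4,5,6,7,8,9,10,11,12,14,16,17,18,20}
((Z Δ Y) ∪ (Y ∪ Z))^c = {3,13,15,19}
Y Δ Z = {4,6,7,8,9,11,12,14,17,18,20}
(Y Δ Z)^c = {3,5,10,13,15,16,19}
(Y ∪ Z)^c = {3,13,15,19}
(Y Δ Z)^c ∩ (Y ∪ Z)^c = {3,13,15,19}
Both equal {3,13,15,19}, so ((Z Δ Y) ∪ (Y ∪ Z))^c = (Y Δ Z)^c ∩ (Y ∪ Z)^c.

Yes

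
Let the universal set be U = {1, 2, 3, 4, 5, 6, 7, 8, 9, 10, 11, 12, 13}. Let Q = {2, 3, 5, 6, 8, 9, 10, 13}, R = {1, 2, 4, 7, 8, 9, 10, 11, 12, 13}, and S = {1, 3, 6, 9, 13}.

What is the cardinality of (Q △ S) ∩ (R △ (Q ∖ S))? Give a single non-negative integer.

2

Q △ S = {1, 2, 5, 8, 10}
Q ∖ S = {2, 5, 8, 10}
R △ (Q ∖ S) = {1, 4, 5, 7, 9, 11, 12, 13}
(Q △ S) ∩ (R △ (Q ∖ S)) = {1, 5}
|(Q △ S) ∩ (R △ (Q ∖ S))| = 2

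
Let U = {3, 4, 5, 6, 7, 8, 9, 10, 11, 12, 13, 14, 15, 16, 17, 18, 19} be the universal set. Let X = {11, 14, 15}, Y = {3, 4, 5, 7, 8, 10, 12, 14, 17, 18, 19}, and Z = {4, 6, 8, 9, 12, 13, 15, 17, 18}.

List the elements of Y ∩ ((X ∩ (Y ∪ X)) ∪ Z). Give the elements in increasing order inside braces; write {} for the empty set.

Y ∪ X = {3, 4, 5, 7, 8, 10, 11, 12, 14, 15, 17, 18, 19}
X ∩ (Y ∪ X) = {11, 14, 15}
(X ∩ (Y ∪ X)) ∪ Z = {4, 6, 8, 9, 11, 12, 13, 14, 15, 17, 18}
Y ∩ ((X ∩ (Y ∪ X)) ∪ Z) = {4, 8, 12, 14, 17, 18}

{4, 8, 12, 14, 17, 18}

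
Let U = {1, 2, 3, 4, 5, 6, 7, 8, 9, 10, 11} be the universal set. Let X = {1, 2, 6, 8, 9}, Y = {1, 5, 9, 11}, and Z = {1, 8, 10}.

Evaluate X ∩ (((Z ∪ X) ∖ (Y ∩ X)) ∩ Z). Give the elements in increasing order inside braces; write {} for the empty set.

{8}

Z ∪ X = {1, 2, 6, 8, 9, 10}
Y ∩ X = {1, 9}
(Z ∪ X) ∖ (Y ∩ X) = {2, 6, 8, 10}
((Z ∪ X) ∖ (Y ∩ X)) ∩ Z = {8, 10}
X ∩ (((Z ∪ X) ∖ (Y ∩ X)) ∩ Z) = {8}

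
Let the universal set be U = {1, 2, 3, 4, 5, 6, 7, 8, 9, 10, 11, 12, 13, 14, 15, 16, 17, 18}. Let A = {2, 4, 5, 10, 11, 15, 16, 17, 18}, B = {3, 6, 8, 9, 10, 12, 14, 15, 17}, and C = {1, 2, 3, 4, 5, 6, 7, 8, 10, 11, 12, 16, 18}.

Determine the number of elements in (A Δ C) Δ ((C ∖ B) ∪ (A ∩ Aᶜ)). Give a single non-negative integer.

12

A Δ C = {1, 3, 6, 7, 8, 12, 15, 17}
C ∖ B = {1, 2, 4, 5, 7, 11, 16, 18}
Aᶜ = {1, 3, 6, 7, 8, 9, 12, 13, 14}
A ∩ Aᶜ = {}
(C ∖ B) ∪ (A ∩ Aᶜ) = {1, 2, 4, 5, 7, 11, 16, 18}
(A Δ C) Δ ((C ∖ B) ∪ (A ∩ Aᶜ)) = {2, 3, 4, 5, 6, 8, 11, 12, 15, 16, 17, 18}
|(A Δ C) Δ ((C ∖ B) ∪ (A ∩ Aᶜ))| = 12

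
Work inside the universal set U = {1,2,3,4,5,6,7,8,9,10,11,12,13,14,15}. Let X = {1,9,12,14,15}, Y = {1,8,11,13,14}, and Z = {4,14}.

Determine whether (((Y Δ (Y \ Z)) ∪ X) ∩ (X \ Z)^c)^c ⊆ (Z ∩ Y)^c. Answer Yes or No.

Y \ Z = {1,8,11,13}
Y Δ (Y \ Z) = {14}
(Y Δ (Y \ Z)) ∪ X = {1,9,12,14,15}
X \ Z = {1,9,12,15}
(X \ Z)^c = {2,3,4,5,6,7,8,10,11,13,14}
((Y Δ (Y \ Z)) ∪ X) ∩ (X \ Z)^c = {14}
(((Y Δ (Y \ Z)) ∪ X) ∩ (X \ Z)^c)^c = {1,2,3,4,5,6,7,8,9,10,11,12,13,15}
Z ∩ Y = {14}
(Z ∩ Y)^c = {1,2,3,4,5,6,7,8,9,10,11,12,13,15}
Every element of {1,2,3,4,5,6,7,8,9,10,11,12,13,15} is in {1,2,3,4,5,6,7,8,9,10,11,12,13,15}, so (((Y Δ (Y \ Z)) ∪ X) ∩ (X \ Z)^c)^c ⊆ (Z ∩ Y)^c.

Yes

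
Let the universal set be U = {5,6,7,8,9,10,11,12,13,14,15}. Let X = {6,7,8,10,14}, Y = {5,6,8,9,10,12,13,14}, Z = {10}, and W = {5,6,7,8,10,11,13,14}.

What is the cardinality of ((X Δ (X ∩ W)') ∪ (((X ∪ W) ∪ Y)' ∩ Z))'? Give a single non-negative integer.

0

X ∩ W = {6,7,8,10,14}
(X ∩ W)' = {5,9,11,12,13,15}
X Δ (X ∩ W)' = {5,6,7,8,9,10,11,12,13,14,15}
X ∪ W = {5,6,7,8,10,11,13,14}
(X ∪ W) ∪ Y = {5,6,7,8,9,10,11,12,13,14}
((X ∪ W) ∪ Y)' = {15}
((X ∪ W) ∪ Y)' ∩ Z = {}
(X Δ (X ∩ W)') ∪ (((X ∪ W) ∪ Y)' ∩ Z) = {5,6,7,8,9,10,11,12,13,14,15}
((X Δ (X ∩ W)') ∪ (((X ∪ W) ∪ Y)' ∩ Z))' = {}
|((X Δ (X ∩ W)') ∪ (((X ∪ W) ∪ Y)' ∩ Z))'| = 0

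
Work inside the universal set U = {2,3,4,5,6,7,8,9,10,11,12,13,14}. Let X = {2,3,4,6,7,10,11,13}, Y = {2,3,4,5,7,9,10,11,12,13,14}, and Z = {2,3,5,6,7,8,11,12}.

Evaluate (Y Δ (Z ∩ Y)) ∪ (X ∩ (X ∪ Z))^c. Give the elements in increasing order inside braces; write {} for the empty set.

{4,5,8,9,10,12,13,14}

Z ∩ Y = {2,3,5,7,11,12}
Y Δ (Z ∩ Y) = {4,9,10,13,14}
X ∪ Z = {2,3,4,5,6,7,8,10,11,12,13}
X ∩ (X ∪ Z) = {2,3,4,6,7,10,11,13}
(X ∩ (X ∪ Z))^c = {5,8,9,12,14}
(Y Δ (Z ∩ Y)) ∪ (X ∩ (X ∪ Z))^c = {4,5,8,9,10,12,13,14}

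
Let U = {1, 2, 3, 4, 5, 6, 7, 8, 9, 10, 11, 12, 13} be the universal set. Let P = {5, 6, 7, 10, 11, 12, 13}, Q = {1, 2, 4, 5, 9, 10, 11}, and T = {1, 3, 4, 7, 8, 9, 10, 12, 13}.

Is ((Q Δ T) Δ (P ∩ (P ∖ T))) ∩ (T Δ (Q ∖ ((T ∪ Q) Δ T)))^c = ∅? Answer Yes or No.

Q Δ T = {2, 3, 5, 7, 8, 11, 12, 13}
P ∖ T = {5, 6, 11}
P ∩ (P ∖ T) = {5, 6, 11}
(Q Δ T) Δ (P ∩ (P ∖ T)) = {2, 3, 6, 7, 8, 12, 13}
T ∪ Q = {1, 2, 3, 4, 5, 7, 8, 9, 10, 11, 12, 13}
(T ∪ Q) Δ T = {2, 5, 11}
Q ∖ ((T ∪ Q) Δ T) = {1, 4, 9, 10}
T Δ (Q ∖ ((T ∪ Q) Δ T)) = {3, 7, 8, 12, 13}
(T Δ (Q ∖ ((T ∪ Q) Δ T)))^c = {1, 2, 4, 5, 6, 9, 10, 11}
2 lies in both, so they are not disjoint.

No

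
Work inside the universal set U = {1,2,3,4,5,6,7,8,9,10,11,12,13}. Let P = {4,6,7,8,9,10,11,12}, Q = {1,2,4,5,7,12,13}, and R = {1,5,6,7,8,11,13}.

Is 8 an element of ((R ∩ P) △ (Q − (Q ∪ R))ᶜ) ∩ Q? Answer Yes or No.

No

8 ∈ R and 8 ∈ P, so 8 ∈ R ∩ P
8 ∉ Q and 8 ∈ R, so 8 ∈ Q ∪ R
8 ∉ Q and 8 ∈ (Q ∪ R), so 8 ∉ Q − (Q ∪ R)
8 ∈ (Q − (Q ∪ R))ᶜ since 8 ∉ (Q − (Q ∪ R))
8 ∈ (R ∩ P) and 8 ∈ (Q − (Q ∪ R))ᶜ, so 8 ∉ (R ∩ P) △ (Q − (Q ∪ R))ᶜ
8 ∉ ((R ∩ P) △ (Q − (Q ∪ R))ᶜ) and 8 ∉ Q, so 8 ∉ ((R ∩ P) △ (Q − (Q ∪ R))ᶜ) ∩ Q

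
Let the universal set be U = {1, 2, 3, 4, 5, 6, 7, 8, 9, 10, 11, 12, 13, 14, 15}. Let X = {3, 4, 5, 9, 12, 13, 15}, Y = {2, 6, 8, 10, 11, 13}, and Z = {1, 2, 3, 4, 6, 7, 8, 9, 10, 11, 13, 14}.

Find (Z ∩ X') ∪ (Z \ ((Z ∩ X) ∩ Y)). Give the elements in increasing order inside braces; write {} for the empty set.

X' = {1, 2, 6, 7, 8, 10, 11, 14}
Z ∩ X' = {1, 2, 6, 7, 8, 10, 11, 14}
Z ∩ X = {3, 4, 9, 13}
(Z ∩ X) ∩ Y = {13}
Z \ ((Z ∩ X) ∩ Y) = {1, 2, 3, 4, 6, 7, 8, 9, 10, 11, 14}
(Z ∩ X') ∪ (Z \ ((Z ∩ X) ∩ Y)) = {1, 2, 3, 4, 6, 7, 8, 9, 10, 11, 14}

{1, 2, 3, 4, 6, 7, 8, 9, 10, 11, 14}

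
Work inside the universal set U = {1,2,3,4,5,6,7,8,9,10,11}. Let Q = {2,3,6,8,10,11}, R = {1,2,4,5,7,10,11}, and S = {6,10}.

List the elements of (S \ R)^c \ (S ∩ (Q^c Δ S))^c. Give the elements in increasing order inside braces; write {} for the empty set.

{10}

S \ R = {6}
(S \ R)^c = {1,2,3,4,5,7,8,9,10,11}
Q^c = {1,4,5,7,9}
Q^c Δ S = {1,4,5,6,7,9,10}
S ∩ (Q^c Δ S) = {6,10}
(S ∩ (Q^c Δ S))^c = {1,2,3,4,5,7,8,9,11}
(S \ R)^c \ (S ∩ (Q^c Δ S))^c = {10}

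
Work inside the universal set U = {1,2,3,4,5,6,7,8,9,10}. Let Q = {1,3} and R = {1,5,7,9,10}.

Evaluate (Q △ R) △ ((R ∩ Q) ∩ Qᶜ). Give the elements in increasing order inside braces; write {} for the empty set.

Q △ R = {3,5,7,9,10}
R ∩ Q = {1}
Qᶜ = {2,4,5,6,7,8,9,10}
(R ∩ Q) ∩ Qᶜ = {}
(Q △ R) △ ((R ∩ Q) ∩ Qᶜ) = {3,5,7,9,10}

{3,5,7,9,10}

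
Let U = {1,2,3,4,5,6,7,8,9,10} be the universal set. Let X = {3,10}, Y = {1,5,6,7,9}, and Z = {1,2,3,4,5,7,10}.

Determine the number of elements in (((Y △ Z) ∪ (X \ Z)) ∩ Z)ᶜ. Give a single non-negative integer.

6

Y △ Z = {2,3,4,6,9,10}
X \ Z = {}
(Y △ Z) ∪ (X \ Z) = {2,3,4,6,9,10}
((Y △ Z) ∪ (X \ Z)) ∩ Z = {2,3,4,10}
(((Y △ Z) ∪ (X \ Z)) ∩ Z)ᶜ = {1,5,6,7,8,9}
|(((Y △ Z) ∪ (X \ Z)) ∩ Z)ᶜ| = 6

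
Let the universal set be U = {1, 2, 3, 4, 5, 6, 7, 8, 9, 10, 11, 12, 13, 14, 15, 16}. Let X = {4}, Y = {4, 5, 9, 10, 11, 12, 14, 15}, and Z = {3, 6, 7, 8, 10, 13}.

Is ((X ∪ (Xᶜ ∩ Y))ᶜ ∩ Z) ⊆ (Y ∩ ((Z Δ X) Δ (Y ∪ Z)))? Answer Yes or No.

No

Xᶜ = {1, 2, 3, 5, 6, 7, 8, 9, 10, 11, 12, 13, 14, 15, 16}
Xᶜ ∩ Y = {5, 9, 10, 11, 12, 14, 15}
X ∪ (Xᶜ ∩ Y) = {4, 5, 9, 10, 11, 12, 14, 15}
(X ∪ (Xᶜ ∩ Y))ᶜ = {1, 2, 3, 6, 7, 8, 13, 16}
(X ∪ (Xᶜ ∩ Y))ᶜ ∩ Z = {3, 6, 7, 8, 13}
Z Δ X = {3, 4, 6, 7, 8, 10, 13}
Y ∪ Z = {3, 4, 5, 6, 7, 8, 9, 10, 11, 12, 13, 14, 15}
(Z Δ X) Δ (Y ∪ Z) = {5, 9, 11, 12, 14, 15}
Y ∩ ((Z Δ X) Δ (Y ∪ Z)) = {5, 9, 11, 12, 14, 15}
3 ∈ (X ∪ (Xᶜ ∩ Y))ᶜ ∩ Z but 3 ∉ Y ∩ ((Z Δ X) Δ (Y ∪ Z)), so the inclusion fails.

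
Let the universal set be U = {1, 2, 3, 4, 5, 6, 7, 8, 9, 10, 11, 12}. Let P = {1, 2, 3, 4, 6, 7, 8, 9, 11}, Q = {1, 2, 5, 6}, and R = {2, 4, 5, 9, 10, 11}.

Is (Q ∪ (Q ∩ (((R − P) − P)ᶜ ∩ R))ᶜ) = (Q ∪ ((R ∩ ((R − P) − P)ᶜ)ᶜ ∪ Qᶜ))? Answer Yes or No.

Yes

R − P = {5, 10}
(R − P) − P = {5, 10}
((R − P) − P)ᶜ = {1, 2, 3, 4, 6, 7, 8, 9, 11, 12}
((R − P) − P)ᶜ ∩ R = {2, 4, 9, 11}
Q ∩ (((R − P) − P)ᶜ ∩ R) = {2}
(Q ∩ (((R − P) − P)ᶜ ∩ R))ᶜ = {1, 3, 4, 5, 6, 7, 8, 9, 10, 11, 12}
Q ∪ (Q ∩ (((R − P) − P)ᶜ ∩ R))ᶜ = {1, 2, 3, 4, 5, 6, 7, 8, 9, 10, 11, 12}
R ∩ ((R − P) − P)ᶜ = {2, 4, 9, 11}
(R ∩ ((R − P) − P)ᶜ)ᶜ = {1, 3, 5, 6, 7, 8, 10, 12}
Qᶜ = {3, 4, 7, 8, 9, 10, 11, 12}
(R ∩ ((R − P) − P)ᶜ)ᶜ ∪ Qᶜ = {1, 3, 4, 5, 6, 7, 8, 9, 10, 11, 12}
Q ∪ ((R ∩ ((R − P) − P)ᶜ)ᶜ ∪ Qᶜ) = {1, 2, 3, 4, 5, 6, 7, 8, 9, 10, 11, 12}
Both equal {1, 2, 3, 4, 5, 6, 7, 8, 9, 10, 11, 12}, so Q ∪ (Q ∩ (((R − P) − P)ᶜ ∩ R))ᶜ = Q ∪ ((R ∩ ((R − P) − P)ᶜ)ᶜ ∪ Qᶜ).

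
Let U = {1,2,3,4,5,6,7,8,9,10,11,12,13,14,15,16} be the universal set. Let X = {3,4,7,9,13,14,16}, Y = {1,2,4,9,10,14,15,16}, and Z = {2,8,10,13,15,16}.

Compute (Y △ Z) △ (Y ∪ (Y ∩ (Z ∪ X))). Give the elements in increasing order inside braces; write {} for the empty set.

Y △ Z = {1,4,8,9,13,14}
Z ∪ X = {2,3,4,7,8,9,10,13,14,15,16}
Y ∩ (Z ∪ X) = {2,4,9,10,14,15,16}
Y ∪ (Y ∩ (Z ∪ X)) = {1,2,4,9,10,14,15,16}
(Y △ Z) △ (Y ∪ (Y ∩ (Z ∪ X))) = {2,8,10,13,15,16}

{2,8,10,13,15,16}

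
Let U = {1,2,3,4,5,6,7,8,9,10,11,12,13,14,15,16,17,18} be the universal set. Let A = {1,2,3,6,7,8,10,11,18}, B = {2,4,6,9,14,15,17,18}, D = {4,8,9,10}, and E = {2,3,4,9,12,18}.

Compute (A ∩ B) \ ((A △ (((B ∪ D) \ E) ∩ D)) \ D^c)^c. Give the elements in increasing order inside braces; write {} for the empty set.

{}

A ∩ B = {2,6,18}
B ∪ D = {2,4,6,8,9,10,14,15,17,18}
(B ∪ D) \ E = {6,8,10,14,15,17}
((B ∪ D) \ E) ∩ D = {8,10}
A △ (((B ∪ D) \ E) ∩ D) = {1,2,3,6,7,11,18}
D^c = {1,2,3,5,6,7,11,12,13,14,15,16,17,18}
(A △ (((B ∪ D) \ E) ∩ D)) \ D^c = {}
((A △ (((B ∪ D) \ E) ∩ D)) \ D^c)^c = {1,2,3,4,5,6,7,8,9,10,11,12,13,14,15,16,17,18}
(A ∩ B) \ ((A △ (((B ∪ D) \ E) ∩ D)) \ D^c)^c = {}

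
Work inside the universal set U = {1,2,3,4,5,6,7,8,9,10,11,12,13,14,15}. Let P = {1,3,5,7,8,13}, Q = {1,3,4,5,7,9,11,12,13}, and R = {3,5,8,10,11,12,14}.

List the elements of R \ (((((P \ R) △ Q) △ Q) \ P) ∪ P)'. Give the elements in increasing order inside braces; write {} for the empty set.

P \ R = {1,7,13}
(P \ R) △ Q = {3,4,5,9,11,12}
((P \ R) △ Q) △ Q = {1,7,13}
(((P \ R) △ Q) △ Q) \ P = {}
((((P \ R) △ Q) △ Q) \ P) ∪ P = {1,3,5,7,8,13}
(((((P \ R) △ Q) △ Q) \ P) ∪ P)' = {2,4,6,9,10,11,12,14,15}
R \ (((((P \ R) △ Q) △ Q) \ P) ∪ P)' = {3,5,8}

{3,5,8}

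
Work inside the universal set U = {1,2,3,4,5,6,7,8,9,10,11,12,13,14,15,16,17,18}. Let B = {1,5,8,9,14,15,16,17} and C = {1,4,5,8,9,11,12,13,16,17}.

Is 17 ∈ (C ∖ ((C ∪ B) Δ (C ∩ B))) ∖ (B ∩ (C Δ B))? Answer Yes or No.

17 ∈ C and 17 ∈ B, so 17 ∈ C ∪ B
17 ∈ C and 17 ∈ B, so 17 ∈ C ∩ B
17 ∈ (C ∪ B) and 17 ∈ (C ∩ B), so 17 ∉ (C ∪ B) Δ (C ∩ B)
17 ∈ C and 17 ∉ ((C ∪ B) Δ (C ∩ B)), so 17 ∈ C ∖ ((C ∪ B) Δ (C ∩ B))
17 ∈ C and 17 ∈ B, so 17 ∉ C Δ B
17 ∈ B and 17 ∉ (C Δ B), so 17 ∉ B ∩ (C Δ B)
17 ∈ (C ∖ ((C ∪ B) Δ (C ∩ B))) and 17 ∉ (B ∩ (C Δ B)), so 17 ∈ (C ∖ ((C ∪ B) Δ (C ∩ B))) ∖ (B ∩ (C Δ B))

Yes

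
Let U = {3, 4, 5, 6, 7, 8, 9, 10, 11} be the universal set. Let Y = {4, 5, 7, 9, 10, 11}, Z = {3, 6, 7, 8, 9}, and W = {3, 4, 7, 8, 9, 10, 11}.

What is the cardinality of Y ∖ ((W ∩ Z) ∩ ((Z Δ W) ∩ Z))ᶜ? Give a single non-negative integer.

0

W ∩ Z = {3, 7, 8, 9}
Z Δ W = {4, 6, 10, 11}
(Z Δ W) ∩ Z = {6}
(W ∩ Z) ∩ ((Z Δ W) ∩ Z) = {}
((W ∩ Z) ∩ ((Z Δ W) ∩ Z))ᶜ = {3, 4, 5, 6, 7, 8, 9, 10, 11}
Y ∖ ((W ∩ Z) ∩ ((Z Δ W) ∩ Z))ᶜ = {}
|Y ∖ ((W ∩ Z) ∩ ((Z Δ W) ∩ Z))ᶜ| = 0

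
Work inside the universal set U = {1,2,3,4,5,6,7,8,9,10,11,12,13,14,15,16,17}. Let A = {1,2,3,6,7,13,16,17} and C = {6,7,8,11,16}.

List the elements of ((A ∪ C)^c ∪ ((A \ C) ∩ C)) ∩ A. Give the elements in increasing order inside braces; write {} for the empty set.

{}

A ∪ C = {1,2,3,6,7,8,11,13,16,17}
(A ∪ C)^c = {4,5,9,10,12,14,15}
A \ C = {1,2,3,13,17}
(A \ C) ∩ C = {}
(A ∪ C)^c ∪ ((A \ C) ∩ C) = {4,5,9,10,12,14,15}
((A ∪ C)^c ∪ ((A \ C) ∩ C)) ∩ A = {}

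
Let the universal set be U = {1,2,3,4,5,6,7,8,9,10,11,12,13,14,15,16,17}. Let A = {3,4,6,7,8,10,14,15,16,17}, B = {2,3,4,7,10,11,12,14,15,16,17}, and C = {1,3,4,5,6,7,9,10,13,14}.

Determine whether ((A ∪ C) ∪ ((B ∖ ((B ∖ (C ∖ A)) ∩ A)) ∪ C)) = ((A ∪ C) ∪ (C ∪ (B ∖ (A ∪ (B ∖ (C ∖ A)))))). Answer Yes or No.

No

A ∪ C = {1,3,4,5,6,7,8,9,10,13,14,15,16,17}
C ∖ A = {1,5,9,13}
B ∖ (C ∖ A) = {2,3,4,7,10,11,12,14,15,16,17}
(B ∖ (C ∖ A)) ∩ A = {3,4,7,10,14,15,16,17}
B ∖ ((B ∖ (C ∖ A)) ∩ A) = {2,11,12}
(B ∖ ((B ∖ (C ∖ A)) ∩ A)) ∪ C = {1,2,3,4,5,6,7,9,10,11,12,13,14}
(A ∪ C) ∪ ((B ∖ ((B ∖ (C ∖ A)) ∩ A)) ∪ C) = {1,2,3,4,5,6,7,8,9,10,11,12,13,14,15,16,17}
A ∪ (B ∖ (C ∖ A)) = {2,3,4,6,7,8,10,11,12,14,15,16,17}
B ∖ (A ∪ (B ∖ (C ∖ A))) = {}
C ∪ (B ∖ (A ∪ (B ∖ (C ∖ A)))) = {1,3,4,5,6,7,9,10,13,14}
(A ∪ C) ∪ (C ∪ (B ∖ (A ∪ (B ∖ (C ∖ A))))) = {1,3,4,5,6,7,8,9,10,13,14,15,16,17}
2 ∈ (A ∪ C) ∪ ((B ∖ ((B ∖ (C ∖ A)) ∩ A)) ∪ C) but 2 ∉ (A ∪ C) ∪ (C ∪ (B ∖ (A ∪ (B ∖ (C ∖ A))))), so they differ.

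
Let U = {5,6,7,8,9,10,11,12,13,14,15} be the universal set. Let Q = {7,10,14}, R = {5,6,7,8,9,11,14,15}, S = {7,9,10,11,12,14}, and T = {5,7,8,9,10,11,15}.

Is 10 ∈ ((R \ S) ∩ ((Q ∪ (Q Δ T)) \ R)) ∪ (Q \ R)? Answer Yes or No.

10 ∉ R and 10 ∈ S, so 10 ∉ R \ S
10 ∈ Q and 10 ∈ T, so 10 ∉ Q Δ T
10 ∈ Q and 10 ∉ (Q Δ T), so 10 ∈ Q ∪ (Q Δ T)
10 ∈ (Q ∪ (Q Δ T)) and 10 ∉ R, so 10 ∈ (Q ∪ (Q Δ T)) \ R
10 ∉ (R \ S) and 10 ∈ ((Q ∪ (Q Δ T)) \ R), so 10 ∉ (R \ S) ∩ ((Q ∪ (Q Δ T)) \ R)
10 ∈ Q and 10 ∉ R, so 10 ∈ Q \ R
10 ∉ ((R \ S) ∩ ((Q ∪ (Q Δ T)) \ R)) and 10 ∈ (Q \ R), so 10 ∈ ((R \ S) ∩ ((Q ∪ (Q Δ T)) \ R)) ∪ (Q \ R)

Yes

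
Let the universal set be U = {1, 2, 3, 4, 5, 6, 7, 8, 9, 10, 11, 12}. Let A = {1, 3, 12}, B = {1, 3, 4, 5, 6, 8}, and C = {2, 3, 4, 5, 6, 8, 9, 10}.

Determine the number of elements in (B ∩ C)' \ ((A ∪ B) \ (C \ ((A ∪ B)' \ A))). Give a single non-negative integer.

B ∩ C = {3, 4, 5, 6, 8}
(B ∩ C)' = {1, 2, 7, 9, 10, 11, 12}
A ∪ B = {1, 3, 4, 5, 6, 8, 12}
(A ∪ B)' = {2, 7, 9, 10, 11}
(A ∪ B)' \ A = {2, 7, 9, 10, 11}
C \ ((A ∪ B)' \ A) = {3, 4, 5, 6, 8}
(A ∪ B) \ (C \ ((A ∪ B)' \ A)) = {1, 12}
(B ∩ C)' \ ((A ∪ B) \ (C \ ((A ∪ B)' \ A))) = {2, 7, 9, 10, 11}
|(B ∩ C)' \ ((A ∪ B) \ (C \ ((A ∪ B)' \ A)))| = 5

5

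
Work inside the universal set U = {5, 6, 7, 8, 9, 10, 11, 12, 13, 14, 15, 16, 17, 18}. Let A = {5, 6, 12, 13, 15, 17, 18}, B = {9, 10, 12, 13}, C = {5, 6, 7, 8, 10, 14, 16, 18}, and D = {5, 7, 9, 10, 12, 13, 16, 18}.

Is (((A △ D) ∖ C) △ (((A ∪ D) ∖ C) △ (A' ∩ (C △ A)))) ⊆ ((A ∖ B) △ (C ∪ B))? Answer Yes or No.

Yes

A △ D = {6, 7, 9, 10, 15, 16, 17}
(A △ D) ∖ C = {9, 15, 17}
A ∪ D = {5, 6, 7, 9, 10, 12, 13, 15, 16, 17, 18}
(A ∪ D) ∖ C = {9, 12, 13, 15, 17}
A' = {7, 8, 9, 10, 11, 14, 16}
C △ A = {7, 8, 10, 12, 13, 14, 15, 16, 17}
A' ∩ (C △ A) = {7, 8, 10, 14, 16}
((A ∪ D) ∖ C) △ (A' ∩ (C △ A)) = {7, 8, 9, 10, 12, 13, 14, 15, 16, 17}
((A △ D) ∖ C) △ (((A ∪ D) ∖ C) △ (A' ∩ (C △ A))) = {7, 8, 10, 12, 13, 14, 16}
A ∖ B = {5, 6, 15, 17, 18}
C ∪ B = {5, 6, 7, 8, 9, 10, 12, 13, 14, 16, 18}
(A ∖ B) △ (C ∪ B) = {7, 8, 9, 10, 12, 13, 14, 15, 16, 17}
Every element of {7, 8, 10, 12, 13, 14, 16} is in {7, 8, 9, 10, 12, 13, 14, 15, 16, 17}, so ((A △ D) ∖ C) △ (((A ∪ D) ∖ C) △ (A' ∩ (C △ A))) ⊆ (A ∖ B) △ (C ∪ B).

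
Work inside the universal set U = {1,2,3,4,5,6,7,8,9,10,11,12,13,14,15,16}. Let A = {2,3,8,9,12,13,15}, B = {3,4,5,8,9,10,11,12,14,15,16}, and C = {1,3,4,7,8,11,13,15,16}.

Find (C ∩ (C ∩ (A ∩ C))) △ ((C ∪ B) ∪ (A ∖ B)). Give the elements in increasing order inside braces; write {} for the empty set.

{1,2,4,5,7,9,10,11,12,14,16}

A ∩ C = {3,8,13,15}
C ∩ (A ∩ C) = {3,8,13,15}
C ∩ (C ∩ (A ∩ C)) = {3,8,13,15}
C ∪ B = {1,3,4,5,7,8,9,10,11,12,13,14,15,16}
A ∖ B = {2,13}
(C ∪ B) ∪ (A ∖ B) = {1,2,3,4,5,7,8,9,10,11,12,13,14,15,16}
(C ∩ (C ∩ (A ∩ C))) △ ((C ∪ B) ∪ (A ∖ B)) = {1,2,4,5,7,9,10,11,12,14,16}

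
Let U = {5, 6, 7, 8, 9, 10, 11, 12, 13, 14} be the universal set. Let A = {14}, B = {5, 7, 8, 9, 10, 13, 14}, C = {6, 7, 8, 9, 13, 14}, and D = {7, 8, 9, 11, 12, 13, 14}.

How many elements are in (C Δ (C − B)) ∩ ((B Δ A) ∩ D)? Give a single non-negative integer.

C − B = {6}
C Δ (C − B) = {7, 8, 9, 13, 14}
B Δ A = {5, 7, 8, 9, 10, 13}
(B Δ A) ∩ D = {7, 8, 9, 13}
(C Δ (C − B)) ∩ ((B Δ A) ∩ D) = {7, 8, 9, 13}
|(C Δ (C − B)) ∩ ((B Δ A) ∩ D)| = 4

4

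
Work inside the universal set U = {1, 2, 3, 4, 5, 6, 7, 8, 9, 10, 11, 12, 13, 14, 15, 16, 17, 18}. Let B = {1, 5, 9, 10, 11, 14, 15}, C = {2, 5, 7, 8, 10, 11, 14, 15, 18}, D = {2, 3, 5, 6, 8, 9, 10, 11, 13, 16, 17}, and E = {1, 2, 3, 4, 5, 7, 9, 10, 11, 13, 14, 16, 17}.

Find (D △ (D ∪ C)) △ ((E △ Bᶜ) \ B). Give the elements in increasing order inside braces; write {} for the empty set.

{6, 7, 8, 12, 14, 15}

D ∪ C = {2, 3, 5, 6, 7, 8, 9, 10, 11, 13, 14, 15, 16, 17, 18}
D △ (D ∪ C) = {7, 14, 15, 18}
Bᶜ = {2, 3, 4, 6, 7, 8, 12, 13, 16, 17, 18}
E △ Bᶜ = {1, 5, 6, 8, 9, 10, 11, 12, 14, 18}
(E △ Bᶜ) \ B = {6, 8, 12, 18}
(D △ (D ∪ C)) △ ((E △ Bᶜ) \ B) = {6, 7, 8, 12, 14, 15}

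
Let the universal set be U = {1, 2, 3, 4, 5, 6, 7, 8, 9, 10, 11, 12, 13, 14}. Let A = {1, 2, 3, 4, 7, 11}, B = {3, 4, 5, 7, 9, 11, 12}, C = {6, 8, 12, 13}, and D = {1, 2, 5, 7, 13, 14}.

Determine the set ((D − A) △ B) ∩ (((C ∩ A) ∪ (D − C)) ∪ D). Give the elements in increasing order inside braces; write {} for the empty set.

{7, 13, 14}

D − A = {5, 13, 14}
(D − A) △ B = {3, 4, 7, 9, 11, 12, 13, 14}
C ∩ A = {}
D − C = {1, 2, 5, 7, 14}
(C ∩ A) ∪ (D − C) = {1, 2, 5, 7, 14}
((C ∩ A) ∪ (D − C)) ∪ D = {1, 2, 5, 7, 13, 14}
((D − A) △ B) ∩ (((C ∩ A) ∪ (D − C)) ∪ D) = {7, 13, 14}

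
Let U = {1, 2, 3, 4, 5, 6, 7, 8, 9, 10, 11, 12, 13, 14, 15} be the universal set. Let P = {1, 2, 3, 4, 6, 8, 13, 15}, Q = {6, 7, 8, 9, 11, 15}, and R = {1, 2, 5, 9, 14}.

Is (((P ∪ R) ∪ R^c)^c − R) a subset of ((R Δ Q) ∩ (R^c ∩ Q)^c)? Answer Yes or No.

Yes

P ∪ R = {1, 2, 3, 4, 5, 6, 8, 9, 13, 14, 15}
R^c = {3, 4, 6, 7, 8, 10, 11, 12, 13, 15}
(P ∪ R) ∪ R^c = {1, 2, 3, 4, 5, 6, 7, 8, 9, 10, 11, 12, 13, 14, 15}
((P ∪ R) ∪ R^c)^c = {}
((P ∪ R) ∪ R^c)^c − R = {}
R Δ Q = {1, 2, 5, 6, 7, 8, 11, 14, 15}
R^c ∩ Q = {6, 7, 8, 11, 15}
(R^c ∩ Q)^c = {1, 2, 3, 4, 5, 9, 10, 12, 13, 14}
(R Δ Q) ∩ (R^c ∩ Q)^c = {1, 2, 5, 14}
Every element of {} is in {1, 2, 5, 14}, so ((P ∪ R) ∪ R^c)^c − R ⊆ (R Δ Q) ∩ (R^c ∩ Q)^c.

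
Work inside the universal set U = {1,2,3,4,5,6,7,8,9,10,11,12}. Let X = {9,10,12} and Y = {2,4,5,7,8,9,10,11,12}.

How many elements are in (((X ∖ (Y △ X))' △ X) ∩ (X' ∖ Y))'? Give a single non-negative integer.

Y △ X = {2,4,5,7,8,11}
X ∖ (Y △ X) = {9,10,12}
(X ∖ (Y △ X))' = {1,2,3,4,5,6,7,8,11}
(X ∖ (Y △ X))' △ X = {1,2,3,4,5,6,7,8,9,10,11,12}
X' = {1,2,3,4,5,6,7,8,11}
X' ∖ Y = {1,3,6}
((X ∖ (Y △ X))' △ X) ∩ (X' ∖ Y) = {1,3,6}
(((X ∖ (Y △ X))' △ X) ∩ (X' ∖ Y))' = {2,4,5,7,8,9,10,11,12}
|(((X ∖ (Y △ X))' △ X) ∩ (X' ∖ Y))'| = 9

9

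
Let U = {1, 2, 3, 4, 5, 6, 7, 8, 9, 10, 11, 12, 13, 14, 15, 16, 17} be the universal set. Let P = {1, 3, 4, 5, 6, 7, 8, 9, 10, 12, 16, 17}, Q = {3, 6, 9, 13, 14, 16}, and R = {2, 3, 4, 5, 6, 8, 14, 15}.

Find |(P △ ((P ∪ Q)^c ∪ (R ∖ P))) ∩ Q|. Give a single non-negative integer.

5

P ∪ Q = {1, 3, 4, 5, 6, 7, 8, 9, 10, 12, 13, 14, 16, 17}
(P ∪ Q)^c = {2, 11, 15}
R ∖ P = {2, 14, 15}
(P ∪ Q)^c ∪ (R ∖ P) = {2, 11, 14, 15}
P △ ((P ∪ Q)^c ∪ (R ∖ P)) = {1, 2, 3, 4, 5, 6, 7, 8, 9, 10, 11, 12, 14, 15, 16, 17}
(P △ ((P ∪ Q)^c ∪ (R ∖ P))) ∩ Q = {3, 6, 9, 14, 16}
|(P △ ((P ∪ Q)^c ∪ (R ∖ P))) ∩ Q| = 5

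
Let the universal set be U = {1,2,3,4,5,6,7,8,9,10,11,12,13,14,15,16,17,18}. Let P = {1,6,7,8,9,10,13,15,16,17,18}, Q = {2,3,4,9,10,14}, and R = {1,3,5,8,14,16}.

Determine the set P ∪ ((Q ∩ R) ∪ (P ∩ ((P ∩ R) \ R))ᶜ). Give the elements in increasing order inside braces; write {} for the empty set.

Q ∩ R = {3,14}
P ∩ R = {1,8,16}
(P ∩ R) \ R = {}
P ∩ ((P ∩ R) \ R) = {}
(P ∩ ((P ∩ R) \ R))ᶜ = {1,2,3,4,5,6,7,8,9,10,11,12,13,14,15,16,17,18}
(Q ∩ R) ∪ (P ∩ ((P ∩ R) \ R))ᶜ = {1,2,3,4,5,6,7,8,9,10,11,12,13,14,15,16,17,18}
P ∪ ((Q ∩ R) ∪ (P ∩ ((P ∩ R) \ R))ᶜ) = {1,2,3,4,5,6,7,8,9,10,11,12,13,14,15,16,17,18}

{1,2,3,4,5,6,7,8,9,10,11,12,13,14,15,16,17,18}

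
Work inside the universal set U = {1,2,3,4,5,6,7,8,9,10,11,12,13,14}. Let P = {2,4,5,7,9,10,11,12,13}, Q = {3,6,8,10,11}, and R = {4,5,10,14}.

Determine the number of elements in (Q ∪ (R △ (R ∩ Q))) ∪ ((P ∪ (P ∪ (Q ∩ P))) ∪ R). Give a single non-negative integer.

R ∩ Q = {10}
R △ (R ∩ Q) = {4,5,14}
Q ∪ (R △ (R ∩ Q)) = {3,4,5,6,8,10,11,14}
Q ∩ P = {10,11}
P ∪ (Q ∩ P) = {2,4,5,7,9,10,11,12,13}
P ∪ (P ∪ (Q ∩ P)) = {2,4,5,7,9,10,11,12,13}
(P ∪ (P ∪ (Q ∩ P))) ∪ R = {2,4,5,7,9,10,11,12,13,14}
(Q ∪ (R △ (R ∩ Q))) ∪ ((P ∪ (P ∪ (Q ∩ P))) ∪ R) = {2,3,4,5,6,7,8,9,10,11,12,13,14}
|(Q ∪ (R △ (R ∩ Q))) ∪ ((P ∪ (P ∪ (Q ∩ P))) ∪ R)| = 13

13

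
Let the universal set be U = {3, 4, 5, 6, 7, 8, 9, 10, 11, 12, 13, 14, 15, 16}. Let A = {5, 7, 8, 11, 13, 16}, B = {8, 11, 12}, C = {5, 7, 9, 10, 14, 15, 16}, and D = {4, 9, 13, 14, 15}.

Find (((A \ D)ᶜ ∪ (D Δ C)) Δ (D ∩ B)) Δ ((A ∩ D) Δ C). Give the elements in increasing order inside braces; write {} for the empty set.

{3, 4, 6, 12}

A \ D = {5, 7, 8, 11, 16}
(A \ D)ᶜ = {3, 4, 6, 9, 10, 12, 13, 14, 15}
D Δ C = {4, 5, 7, 10, 13, 16}
(A \ D)ᶜ ∪ (D Δ C) = {3, 4, 5, 6, 7, 9, 10, 12, 13, 14, 15, 16}
D ∩ B = {}
((A \ D)ᶜ ∪ (D Δ C)) Δ (D ∩ B) = {3, 4, 5, 6, 7, 9, 10, 12, 13, 14, 15, 16}
A ∩ D = {13}
(A ∩ D) Δ C = {5, 7, 9, 10, 13, 14, 15, 16}
(((A \ D)ᶜ ∪ (D Δ C)) Δ (D ∩ B)) Δ ((A ∩ D) Δ C) = {3, 4, 6, 12}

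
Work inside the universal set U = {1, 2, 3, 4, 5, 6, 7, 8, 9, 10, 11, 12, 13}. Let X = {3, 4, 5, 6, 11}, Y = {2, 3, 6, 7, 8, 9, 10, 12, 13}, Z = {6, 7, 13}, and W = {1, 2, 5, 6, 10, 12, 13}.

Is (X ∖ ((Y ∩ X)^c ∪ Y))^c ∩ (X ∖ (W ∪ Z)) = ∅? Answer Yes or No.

No

Y ∩ X = {3, 6}
(Y ∩ X)^c = {1, 2, 4, 5, 7, 8, 9, 10, 11, 12, 13}
(Y ∩ X)^c ∪ Y = {1, 2, 3, 4, 5, 6, 7, 8, 9, 10, 11, 12, 13}
X ∖ ((Y ∩ X)^c ∪ Y) = {}
(X ∖ ((Y ∩ X)^c ∪ Y))^c = {1, 2, 3, 4, 5, 6, 7, 8, 9, 10, 11, 12, 13}
W ∪ Z = {1, 2, 5, 6, 7, 10, 12, 13}
X ∖ (W ∪ Z) = {3, 4, 11}
3 lies in both, so they are not disjoint.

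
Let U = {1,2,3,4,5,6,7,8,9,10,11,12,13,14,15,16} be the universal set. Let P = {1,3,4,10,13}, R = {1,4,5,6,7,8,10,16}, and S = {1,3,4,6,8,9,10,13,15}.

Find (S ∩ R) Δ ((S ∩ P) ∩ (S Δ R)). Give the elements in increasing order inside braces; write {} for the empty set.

{1,3,4,6,8,10,13}

S ∩ R = {1,4,6,8,10}
S ∩ P = {1,3,4,10,13}
S Δ R = {3,5,7,9,13,15,16}
(S ∩ P) ∩ (S Δ R) = {3,13}
(S ∩ R) Δ ((S ∩ P) ∩ (S Δ R)) = {1,3,4,6,8,10,13}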